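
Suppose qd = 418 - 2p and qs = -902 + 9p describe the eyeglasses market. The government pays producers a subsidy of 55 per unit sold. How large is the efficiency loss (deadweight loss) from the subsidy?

Deadweight loss = 2475

Pre-subsidy: 418 - 2p = -902 + 9p gives p* = 120, q* = 178.
With the subsidy, sellers receive ps = pb + 55 for each unit, where pb is the price buyers pay.
Supply in terms of pb becomes qs = -902 + 9(pb + 55) = -407 + 9pb. Setting this equal to demand: 418 - 2pb = -407 + 9pb, so pb = 75.
Sellers receive ps = 75 + 55 = 130; q' = 418 − 2·75 = 268.
The subsidy expands output by 268 − 178 = 90 past the efficient level; on those units the gap between marginal cost and willingness to pay runs from 0 up to 55.
DWL = ½ × 55 × 90 = 2475.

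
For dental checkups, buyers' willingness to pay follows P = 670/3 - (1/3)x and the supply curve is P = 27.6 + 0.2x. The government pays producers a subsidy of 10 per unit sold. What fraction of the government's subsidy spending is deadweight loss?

Pre-subsidy: 670/3 - (1/3)x = 27.6 + 0.2x gives x* = 367 and P* = 101.
With the subsidy, sellers receive Ps = Pb + 10 for each unit, where Pb is the price buyers pay.
On the curves, Pb = 670/3 - (1/3)x and Ps = 27.6 + 0.2x; the wedge Ps − Pb = 10 gives 27.6 + 0.2x − (670/3 - (1/3)x) = 10, so x' = 385.75.
Then Pb = 670/3 − (1/3)·385.75 = 94.75 and Ps = 27.6 + 0.2·385.75 = 104.75.
ΔCS = ½(367 + 385.75)(101 − 94.75) = 2352.34375; ΔPS = ½(367 + 385.75)(104.75 − 101) = 1411.40625.
Government spending = 10 × 385.75 = 3857.5.
DWL = ½ × 10 × (385.75 − 367) = 93.75; fraction = 93.75 / 3857.5 = 75/3086.

DWL / government spending = 75/3086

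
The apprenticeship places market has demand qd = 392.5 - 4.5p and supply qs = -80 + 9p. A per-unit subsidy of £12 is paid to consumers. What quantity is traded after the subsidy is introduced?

Pre-subsidy: 392.5 - 4.5p = -80 + 9p gives p* = 35, q* = 235.
With the rebate, buyers effectively pay pb = ps − 12, where ps is the price sellers receive.
Demand in terms of ps becomes qd = 392.5 − 4.5(ps − 12) = 446.5 - 4.5ps. Setting this equal to supply: 446.5 - 4.5ps = -80 + 9ps, so ps = 39.
Buyers pay pb = 39 − 12 = 27; q' = -80 + 9·39 = 271.

q' = 271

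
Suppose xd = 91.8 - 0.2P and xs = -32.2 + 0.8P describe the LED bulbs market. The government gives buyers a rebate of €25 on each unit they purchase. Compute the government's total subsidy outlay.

Pre-subsidy: 91.8 - 0.2P = -32.2 + 0.8P gives P* = 124, x* = 67.
With the rebate, buyers effectively pay Pb = Ps − 25, where Ps is the price sellers receive.
Demand in terms of Ps becomes xd = 91.8 − 0.2(Ps − 25) = 96.8 - 0.2Ps. Setting this equal to supply: 96.8 - 0.2Ps = -32.2 + 0.8Ps, so Ps = 129.
Buyers pay Pb = 129 − 25 = 104; x' = -32.2 + 0.8·129 = 71.
Government outlay = subsidy × quantity = 25 × 71 = 1775.

Government cost = €1775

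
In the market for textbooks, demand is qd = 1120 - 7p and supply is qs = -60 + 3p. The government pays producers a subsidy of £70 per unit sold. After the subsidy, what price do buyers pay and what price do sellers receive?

Pre-subsidy: 1120 - 7p = -60 + 3p gives p* = 118, q* = 294.
With the subsidy, sellers receive ps = pb + 70 for each unit, where pb is the price buyers pay.
Supply in terms of pb becomes qs = -60 + 3(pb + 70) = 150 + 3pb. Setting this equal to demand: 1120 - 7pb = 150 + 3pb, so pb = 97.
Sellers receive ps = 97 + 70 = 167; q' = 1120 − 7·97 = 441.

Buyers pay £97; sellers receive £167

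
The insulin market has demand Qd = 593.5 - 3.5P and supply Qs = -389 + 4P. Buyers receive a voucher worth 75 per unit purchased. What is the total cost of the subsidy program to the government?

Pre-subsidy: 593.5 - 3.5P = -389 + 4P gives P* = 131, Q* = 135.
With the rebate, buyers effectively pay Pb = Ps − 75, where Ps is the price sellers receive.
Demand in terms of Ps becomes Qd = 593.5 − 3.5(Ps − 75) = 856 - 3.5Ps. Setting this equal to supply: 856 - 3.5Ps = -389 + 4Ps, so Ps = 166.
Buyers pay Pb = 166 − 75 = 91; Q' = -389 + 4·166 = 275.
Government outlay = subsidy × quantity = 75 × 275 = 20625.

Government cost = 20625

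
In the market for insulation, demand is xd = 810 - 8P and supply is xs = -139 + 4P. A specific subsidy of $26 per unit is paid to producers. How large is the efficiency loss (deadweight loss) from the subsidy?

Pre-subsidy: 810 - 8P = -139 + 4P gives P* = 949/12, x* = 532/3.
With the subsidy, sellers receive Ps = Pb + 26 for each unit, where Pb is the price buyers pay.
Supply in terms of Pb becomes xs = -139 + 4(Pb + 26) = -35 + 4Pb. Setting this equal to demand: 810 - 8Pb = -35 + 4Pb, so Pb = 845/12.
Sellers receive Ps = 845/12 + 26 = 1157/12; x' = 810 − 8·(845/12) = 740/3.
The subsidy expands output by 740/3 − 532/3 = 208/3 past the efficient level; on those units the gap between marginal cost and willingness to pay runs from 0 up to 26.
DWL = ½ × 26 × 208/3 = 2704/3.

Deadweight loss = 2704/3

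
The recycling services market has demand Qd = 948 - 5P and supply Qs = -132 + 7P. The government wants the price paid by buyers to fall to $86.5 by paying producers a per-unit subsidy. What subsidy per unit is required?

At a buyer price of 86.5, quantity demanded is 948 − 5·86.5 = 515.5.
Sellers supply 515.5 only when they receive Ps with -132 + 7·Ps = 515.5, i.e. Ps = 92.5.
s = Ps − Pb = 92.5 − 86.5 = 6.

Required subsidy s = $6 per unit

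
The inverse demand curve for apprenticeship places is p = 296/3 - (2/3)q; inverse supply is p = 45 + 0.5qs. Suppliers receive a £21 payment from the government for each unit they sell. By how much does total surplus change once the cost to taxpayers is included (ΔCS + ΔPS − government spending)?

Pre-subsidy: 296/3 - (2/3)q = 45 + 0.5q gives q* = 46 and p* = 68.
With the subsidy, sellers receive ps = pb + 21 for each unit, where pb is the price buyers pay.
On the curves, pb = 296/3 - (2/3)q and ps = 45 + 0.5q; the wedge ps − pb = 21 gives 45 + 0.5q − (296/3 - (2/3)q) = 21, so q' = 64.
Then pb = 296/3 − (2/3)·64 = 56 and ps = 45 + 0.5·64 = 77.
ΔCS = ½(46 + 64)(68 − 56) = 660; ΔPS = ½(46 + 64)(77 − 68) = 495.
Government spending = 21 × 64 = 1344.
Net change = 660 + 495 − 1344 = -189. The loss equals the DWL triangle ½·21·18.

Net change in total surplus = -£189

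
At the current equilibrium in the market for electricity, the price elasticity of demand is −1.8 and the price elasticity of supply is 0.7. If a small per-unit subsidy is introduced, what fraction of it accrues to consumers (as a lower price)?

Consumer share = 0.28

For a small subsidy around the equilibrium, the benefit split depends on the relative slopes, which at a point are proportional to the elasticities.
Buyer share = εs/(εs + |εd|) = 0.7/(0.7 + 1.8) = 0.28; seller share = |εd|/(εs + |εd|) = 0.72.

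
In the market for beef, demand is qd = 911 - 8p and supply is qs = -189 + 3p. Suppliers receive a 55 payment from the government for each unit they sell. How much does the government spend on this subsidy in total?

Pre-subsidy: 911 - 8p = -189 + 3p gives p* = 100, q* = 111.
With the subsidy, sellers receive ps = pb + 55 for each unit, where pb is the price buyers pay.
Supply in terms of pb becomes qs = -189 + 3(pb + 55) = -24 + 3pb. Setting this equal to demand: 911 - 8pb = -24 + 3pb, so pb = 85.
Sellers receive ps = 85 + 55 = 140; q' = 911 − 8·85 = 231.
Government outlay = subsidy × quantity = 55 × 231 = 12705.

Government cost = 12705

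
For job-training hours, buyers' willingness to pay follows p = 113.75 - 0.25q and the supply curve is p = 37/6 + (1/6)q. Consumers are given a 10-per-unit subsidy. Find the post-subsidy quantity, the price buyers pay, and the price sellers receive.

Pre-subsidy: 113.75 - 0.25q = 37/6 + (1/6)q gives q* = 258.2 and p* = 49.2.
With the rebate, buyers effectively pay pb = ps − 10, where ps is the price sellers receive.
On the curves, pb = 113.75 - 0.25q and ps = 37/6 + (1/6)q; the wedge ps − pb = 10 gives 37/6 + (1/6)q − (113.75 - 0.25q) = 10, so q' = 282.2.
Then pb = 113.75 − 0.25·282.2 = 43.2 and ps = 37/6 + (1/6)·282.2 = 53.2.

q' = 282.2; buyers pay 43.2; sellers receive 53.2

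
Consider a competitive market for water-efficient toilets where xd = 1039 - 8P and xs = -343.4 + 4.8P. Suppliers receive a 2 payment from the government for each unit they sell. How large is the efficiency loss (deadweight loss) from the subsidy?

Deadweight loss = 6

Pre-subsidy: 1039 - 8P = -343.4 + 4.8P gives P* = 108, x* = 175.
With the subsidy, sellers receive Ps = Pb + 2 for each unit, where Pb is the price buyers pay.
Supply in terms of Pb becomes xs = -343.4 + 4.8(Pb + 2) = -333.8 + 4.8Pb. Setting this equal to demand: 1039 - 8Pb = -333.8 + 4.8Pb, so Pb = 107.25.
Sellers receive Ps = 107.25 + 2 = 109.25; x' = 1039 − 8·107.25 = 181.
The subsidy expands output by 181 − 175 = 6 past the efficient level; on those units the gap between marginal cost and willingness to pay runs from 0 up to 2.
DWL = ½ × 2 × 6 = 6.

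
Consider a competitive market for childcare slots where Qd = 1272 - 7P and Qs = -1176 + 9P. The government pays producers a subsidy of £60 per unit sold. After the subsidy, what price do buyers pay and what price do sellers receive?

Pre-subsidy: 1272 - 7P = -1176 + 9P gives P* = 153, Q* = 201.
With the subsidy, sellers receive Ps = Pb + 60 for each unit, where Pb is the price buyers pay.
Supply in terms of Pb becomes Qs = -1176 + 9(Pb + 60) = -636 + 9Pb. Setting this equal to demand: 1272 - 7Pb = -636 + 9Pb, so Pb = 119.25.
Sellers receive Ps = 119.25 + 60 = 179.25; Q' = 1272 − 7·119.25 = 437.25.

Buyers pay £119.25; sellers receive £179.25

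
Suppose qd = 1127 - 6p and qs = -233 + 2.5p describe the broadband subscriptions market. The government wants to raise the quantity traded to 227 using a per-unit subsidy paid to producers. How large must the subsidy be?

Required subsidy s = 34 per unit

At q = 227, invert demand for the buyer price: pb = (1127 − 227)/6 = 150; invert supply for the seller price: ps = (227 − (-233))/2.5 = 184.
The subsidy must fill the gap: s = ps − pb = 184 − 150 = 34.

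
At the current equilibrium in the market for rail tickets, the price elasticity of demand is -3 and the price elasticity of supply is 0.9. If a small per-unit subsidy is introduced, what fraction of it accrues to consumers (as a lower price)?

Consumer share = 3/13

For a small subsidy around the equilibrium, the benefit split depends on the relative slopes, which at a point are proportional to the elasticities.
Buyer share = εs/(εs + |εd|) = 0.9/(0.9 + 3) = 3/13; seller share = |εd|/(εs + |εd|) = 10/13.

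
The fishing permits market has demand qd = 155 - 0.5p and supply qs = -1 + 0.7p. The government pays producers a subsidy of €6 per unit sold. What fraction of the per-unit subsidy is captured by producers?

Producer share = 5/12

Pre-subsidy: 155 - 0.5p = -1 + 0.7p gives p* = 130, q* = 90.
With the subsidy, sellers receive ps = pb + 6 for each unit, where pb is the price buyers pay.
Supply in terms of pb becomes qs = -1 + 0.7(pb + 6) = 3.2 + 0.7pb. Setting this equal to demand: 155 - 0.5pb = 3.2 + 0.7pb, so pb = 126.5.
Sellers receive ps = 126.5 + 6 = 132.5; q' = 155 − 0.5·126.5 = 91.75.
Buyers' price falls by p* − pb = 130 − 126.5 = 3.5; sellers' price rises by ps − p* = 132.5 − 130 = 2.5.
So producers capture 2.5/6 = 5/12 of each unit of subsidy.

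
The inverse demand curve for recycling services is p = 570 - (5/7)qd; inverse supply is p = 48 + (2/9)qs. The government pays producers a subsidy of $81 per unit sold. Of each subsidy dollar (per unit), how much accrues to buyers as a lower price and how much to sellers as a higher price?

Buyers gain 3645/59 per unit; sellers gain 1134/59 per unit

Pre-subsidy: 570 - (5/7)q = 48 + (2/9)q gives q* = 32886/59 and p* = 10140/59.
With the subsidy, sellers receive ps = pb + 81 for each unit, where pb is the price buyers pay.
On the curves, pb = 570 - (5/7)q and ps = 48 + (2/9)q; the wedge ps − pb = 81 gives 48 + (2/9)q − (570 - (5/7)q) = 81, so q' = 37989/59.
Then pb = 570 − (5/7)·(37989/59) = 6495/59 and ps = 48 + (2/9)·(37989/59) = 11274/59.
Buyers' price falls by p* − pb = 10140/59 − 6495/59 = 3645/59; sellers' price rises by ps − p* = 11274/59 − 10140/59 = 1134/59.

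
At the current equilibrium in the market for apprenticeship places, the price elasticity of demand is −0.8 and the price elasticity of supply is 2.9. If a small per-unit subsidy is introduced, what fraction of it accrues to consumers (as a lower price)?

Consumer share = 29/37

For a small subsidy around the equilibrium, the benefit split depends on the relative slopes, which at a point are proportional to the elasticities.
Buyer share = εs/(εs + |εd|) = 2.9/(2.9 + 0.8) = 29/37; seller share = |εd|/(εs + |εd|) = 8/37.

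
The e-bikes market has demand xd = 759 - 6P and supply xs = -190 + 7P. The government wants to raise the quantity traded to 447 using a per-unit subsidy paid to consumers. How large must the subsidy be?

Required subsidy s = 39 per unit

At x = 447, invert demand for the buyer price: Pb = (759 − 447)/6 = 52; invert supply for the seller price: Ps = (447 − (-190))/7 = 91.
The subsidy must fill the gap: s = Ps − Pb = 91 − 52 = 39.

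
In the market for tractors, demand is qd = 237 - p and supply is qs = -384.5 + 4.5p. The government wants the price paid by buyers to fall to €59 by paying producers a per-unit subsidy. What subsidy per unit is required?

At a buyer price of 59, quantity demanded is 237 − 1·59 = 178.
Sellers supply 178 only when they receive ps with -384.5 + 4.5·ps = 178, i.e. ps = 125.
s = ps − pb = 125 − 59 = 66.

Required subsidy s = €66 per unit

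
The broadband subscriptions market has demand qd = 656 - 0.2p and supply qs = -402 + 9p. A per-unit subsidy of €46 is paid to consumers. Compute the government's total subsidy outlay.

Pre-subsidy: 656 - 0.2p = -402 + 9p gives p* = 115, q* = 633.
With the rebate, buyers effectively pay pb = ps − 46, where ps is the price sellers receive.
Demand in terms of ps becomes qd = 656 − 0.2(ps − 46) = 665.2 - 0.2ps. Setting this equal to supply: 665.2 - 0.2ps = -402 + 9ps, so ps = 116.
Buyers pay pb = 116 − 46 = 70; q' = -402 + 9·116 = 642.
Government outlay = subsidy × quantity = 46 × 642 = 29532.

Government cost = €29532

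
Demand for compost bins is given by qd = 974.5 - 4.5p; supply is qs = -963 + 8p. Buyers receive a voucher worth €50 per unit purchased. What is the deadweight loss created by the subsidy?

Pre-subsidy: 974.5 - 4.5p = -963 + 8p gives p* = 155, q* = 277.
With the rebate, buyers effectively pay pb = ps − 50, where ps is the price sellers receive.
Demand in terms of ps becomes qd = 974.5 − 4.5(ps − 50) = 1199.5 - 4.5ps. Setting this equal to supply: 1199.5 - 4.5ps = -963 + 8ps, so ps = 173.
Buyers pay pb = 173 − 50 = 123; q' = -963 + 8·173 = 421.
The subsidy expands output by 421 − 277 = 144 past the efficient level; on those units the gap between marginal cost and willingness to pay runs from 0 up to 50.
DWL = ½ × 50 × 144 = 3600.

Deadweight loss = €3600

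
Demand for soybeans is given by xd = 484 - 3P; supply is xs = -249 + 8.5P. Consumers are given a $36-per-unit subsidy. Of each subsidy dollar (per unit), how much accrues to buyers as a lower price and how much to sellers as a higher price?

Buyers gain 612/23 per unit; sellers gain 216/23 per unit

Pre-subsidy: 484 - 3P = -249 + 8.5P gives P* = 1466/23, x* = 6734/23.
With the rebate, buyers effectively pay Pb = Ps − 36, where Ps is the price sellers receive.
Demand in terms of Ps becomes xd = 484 − 3(Ps − 36) = 592 - 3Ps. Setting this equal to supply: 592 - 3Ps = -249 + 8.5Ps, so Ps = 1682/23.
Buyers pay Pb = 1682/23 − 36 = 854/23; x' = -249 + 8.5·(1682/23) = 8570/23.
Buyers' price falls by P* − Pb = 1466/23 − 854/23 = 612/23; sellers' price rises by Ps − P* = 1682/23 − 1466/23 = 216/23.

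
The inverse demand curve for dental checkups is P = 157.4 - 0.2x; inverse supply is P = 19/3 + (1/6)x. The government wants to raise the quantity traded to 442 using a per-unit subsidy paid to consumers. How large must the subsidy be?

Required subsidy s = 11 per unit

At x = 442, from the demand curve buyers pay Pb = 157.4 − 0.2·442 = 69; from the supply curve sellers need Ps = 19/3 + (1/6)·442 = 80.
The subsidy must fill the gap: s = Ps − Pb = 80 − 69 = 11.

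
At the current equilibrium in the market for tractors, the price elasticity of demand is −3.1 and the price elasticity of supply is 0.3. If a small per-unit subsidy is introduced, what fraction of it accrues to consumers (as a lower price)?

For a small subsidy around the equilibrium, the benefit split depends on the relative slopes, which at a point are proportional to the elasticities.
Buyer share = εs/(εs + |εd|) = 0.3/(0.3 + 3.1) = 3/34; seller share = |εd|/(εs + |εd|) = 31/34.

Consumer share = 3/34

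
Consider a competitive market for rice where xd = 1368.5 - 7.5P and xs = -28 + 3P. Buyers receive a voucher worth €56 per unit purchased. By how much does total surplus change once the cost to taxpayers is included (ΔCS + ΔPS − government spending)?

Pre-subsidy: 1368.5 - 7.5P = -28 + 3P gives P* = 133, x* = 371.
With the rebate, buyers effectively pay Pb = Ps − 56, where Ps is the price sellers receive.
Demand in terms of Ps becomes xd = 1368.5 − 7.5(Ps − 56) = 1788.5 - 7.5Ps. Setting this equal to supply: 1788.5 - 7.5Ps = -28 + 3Ps, so Ps = 173.
Buyers pay Pb = 173 − 56 = 117; x' = -28 + 3·173 = 491.
ΔCS = ½(371 + 491)(133 − 117) = 6896; ΔPS = ½(371 + 491)(173 − 133) = 17240.
Government spending = 56 × 491 = 27496.
Net change = 6896 + 17240 − 27496 = -3360. The loss equals the DWL triangle ½·56·120.

Net change in total surplus = -€3360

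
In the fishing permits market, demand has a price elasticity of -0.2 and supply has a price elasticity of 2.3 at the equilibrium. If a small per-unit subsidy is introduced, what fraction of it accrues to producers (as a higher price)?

For a small subsidy around the equilibrium, the benefit split depends on the relative slopes, which at a point are proportional to the elasticities.
Buyer share = εs/(εs + |εd|) = 2.3/(2.3 + 0.2) = 0.92; seller share = |εd|/(εs + |εd|) = 0.08.
So producers capture 0.08 of the subsidy.

Producer share = 0.08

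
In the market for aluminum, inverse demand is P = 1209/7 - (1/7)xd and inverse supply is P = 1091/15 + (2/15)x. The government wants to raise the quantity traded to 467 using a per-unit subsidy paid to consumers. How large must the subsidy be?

Required subsidy s = 29 per unit

At x = 467, from the demand curve buyers pay Pb = 1209/7 − (1/7)·467 = 106; from the supply curve sellers need Ps = 1091/15 + (2/15)·467 = 135.
The subsidy must fill the gap: s = Ps − Pb = 135 − 106 = 29.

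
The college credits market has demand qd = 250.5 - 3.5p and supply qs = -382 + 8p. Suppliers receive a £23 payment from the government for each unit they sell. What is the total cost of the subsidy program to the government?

Government cost = £2622

Pre-subsidy: 250.5 - 3.5p = -382 + 8p gives p* = 55, q* = 58.
With the subsidy, sellers receive ps = pb + 23 for each unit, where pb is the price buyers pay.
Supply in terms of pb becomes qs = -382 + 8(pb + 23) = -198 + 8pb. Setting this equal to demand: 250.5 - 3.5pb = -198 + 8pb, so pb = 39.
Sellers receive ps = 39 + 23 = 62; q' = 250.5 − 3.5·39 = 114.
Government outlay = subsidy × quantity = 23 × 114 = 2622.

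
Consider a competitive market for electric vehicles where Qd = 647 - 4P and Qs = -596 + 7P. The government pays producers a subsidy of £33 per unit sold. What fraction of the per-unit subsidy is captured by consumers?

Consumer share = 7/11

Pre-subsidy: 647 - 4P = -596 + 7P gives P* = 113, Q* = 195.
With the subsidy, sellers receive Ps = Pb + 33 for each unit, where Pb is the price buyers pay.
Supply in terms of Pb becomes Qs = -596 + 7(Pb + 33) = -365 + 7Pb. Setting this equal to demand: 647 - 4Pb = -365 + 7Pb, so Pb = 92.
Sellers receive Ps = 92 + 33 = 125; Q' = 647 − 4·92 = 279.
Buyers' price falls by P* − Pb = 113 − 92 = 21; sellers' price rises by Ps − P* = 125 − 113 = 12.
So consumers capture 21/33 = 7/11 of each unit of subsidy.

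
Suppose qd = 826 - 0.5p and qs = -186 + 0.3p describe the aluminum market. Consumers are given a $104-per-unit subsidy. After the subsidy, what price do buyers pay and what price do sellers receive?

Pre-subsidy: 826 - 0.5p = -186 + 0.3p gives p* = 1265, q* = 193.5.
With the rebate, buyers effectively pay pb = ps − 104, where ps is the price sellers receive.
Demand in terms of ps becomes qd = 826 − 0.5(ps − 104) = 878 - 0.5ps. Setting this equal to supply: 878 - 0.5ps = -186 + 0.3ps, so ps = 1330.
Buyers pay pb = 1330 − 104 = 1226; q' = -186 + 0.3·1330 = 213.

Buyers pay $1226; sellers receive $1330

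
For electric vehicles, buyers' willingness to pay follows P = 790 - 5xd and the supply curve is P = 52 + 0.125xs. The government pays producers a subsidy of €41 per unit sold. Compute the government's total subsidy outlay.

Pre-subsidy: 790 - 5x = 52 + 0.125x gives x* = 144 and P* = 70.
With the subsidy, sellers receive Ps = Pb + 41 for each unit, where Pb is the price buyers pay.
On the curves, Pb = 790 - 5x and Ps = 52 + 0.125x; the wedge Ps − Pb = 41 gives 52 + 0.125x − (790 - 5x) = 41, so x' = 152.
Then Pb = 790 − 5·152 = 30 and Ps = 52 + 0.125·152 = 71.
Government outlay = subsidy × quantity = 41 × 152 = 6232.

Government cost = €6232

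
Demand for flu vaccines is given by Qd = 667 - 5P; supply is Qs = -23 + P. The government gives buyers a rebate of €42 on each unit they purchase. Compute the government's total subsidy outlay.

Government cost = €5334

Pre-subsidy: 667 - 5P = -23 + P gives P* = 115, Q* = 92.
With the rebate, buyers effectively pay Pb = Ps − 42, where Ps is the price sellers receive.
Demand in terms of Ps becomes Qd = 667 − 5(Ps − 42) = 877 - 5Ps. Setting this equal to supply: 877 - 5Ps = -23 + Ps, so Ps = 150.
Buyers pay Pb = 150 − 42 = 108; Q' = -23 + 1·150 = 127.
Government outlay = subsidy × quantity = 42 × 127 = 5334.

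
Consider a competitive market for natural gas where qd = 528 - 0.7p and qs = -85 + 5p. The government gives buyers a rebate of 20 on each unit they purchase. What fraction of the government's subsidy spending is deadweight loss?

Pre-subsidy: 528 - 0.7p = -85 + 5p gives p* = 6130/57, q* = 25805/57.
With the rebate, buyers effectively pay pb = ps − 20, where ps is the price sellers receive.
Demand in terms of ps becomes qd = 528 − 0.7(ps − 20) = 542 - 0.7ps. Setting this equal to supply: 542 - 0.7ps = -85 + 5ps, so ps = 110.
Buyers pay pb = 110 − 20 = 90; q' = -85 + 5·110 = 465.
ΔCS = ½(25805/57 + 465)(6130/57 − 90) = 26155000/3249; ΔPS = ½(25805/57 + 465)(110 − 6130/57) = 3661700/3249.
Government spending = 20 × 465 = 9300.
DWL = ½ × 20 × (465 − 25805/57) = 7000/57; fraction = (7000/57) / 9300 = 70/5301.

DWL / government spending = 70/5301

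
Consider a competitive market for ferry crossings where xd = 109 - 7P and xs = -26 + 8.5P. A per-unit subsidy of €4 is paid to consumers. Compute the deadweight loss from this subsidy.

Pre-subsidy: 109 - 7P = -26 + 8.5P gives P* = 270/31, x* = 1489/31.
With the rebate, buyers effectively pay Pb = Ps − 4, where Ps is the price sellers receive.
Demand in terms of Ps becomes xd = 109 − 7(Ps − 4) = 137 - 7Ps. Setting this equal to supply: 137 - 7Ps = -26 + 8.5Ps, so Ps = 326/31.
Buyers pay Pb = 326/31 − 4 = 202/31; x' = -26 + 8.5·(326/31) = 1965/31.
The subsidy expands output by 1965/31 − 1489/31 = 476/31 past the efficient level; on those units the gap between marginal cost and willingness to pay runs from 0 up to 4.
DWL = ½ × 4 × 476/31 = 952/31.

Deadweight loss = 952/31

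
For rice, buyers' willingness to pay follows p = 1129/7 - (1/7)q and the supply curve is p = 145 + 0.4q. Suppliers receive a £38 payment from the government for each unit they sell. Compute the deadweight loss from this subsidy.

Deadweight loss = £1330

Pre-subsidy: 1129/7 - (1/7)q = 145 + 0.4q gives q* = 30 and p* = 157.
With the subsidy, sellers receive ps = pb + 38 for each unit, where pb is the price buyers pay.
On the curves, pb = 1129/7 - (1/7)q and ps = 145 + 0.4q; the wedge ps − pb = 38 gives 145 + 0.4q − (1129/7 - (1/7)q) = 38, so q' = 100.
Then pb = 1129/7 − (1/7)·100 = 147 and ps = 145 + 0.4·100 = 185.
The subsidy expands output by 100 − 30 = 70 past the efficient level; on those units the gap between marginal cost and willingness to pay runs from 0 up to 38.
DWL = ½ × 38 × 70 = 1330.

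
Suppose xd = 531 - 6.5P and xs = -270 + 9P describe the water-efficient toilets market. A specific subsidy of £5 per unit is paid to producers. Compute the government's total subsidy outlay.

Pre-subsidy: 531 - 6.5P = -270 + 9P gives P* = 1602/31, x* = 6048/31.
With the subsidy, sellers receive Ps = Pb + 5 for each unit, where Pb is the price buyers pay.
Supply in terms of Pb becomes xs = -270 + 9(Pb + 5) = -225 + 9Pb. Setting this equal to demand: 531 - 6.5Pb = -225 + 9Pb, so Pb = 1512/31.
Sellers receive Ps = 1512/31 + 5 = 1667/31; x' = 531 − 6.5·(1512/31) = 6633/31.
Government outlay = subsidy × quantity = 5 × 6633/31 = 33165/31.

Government cost = 33165/31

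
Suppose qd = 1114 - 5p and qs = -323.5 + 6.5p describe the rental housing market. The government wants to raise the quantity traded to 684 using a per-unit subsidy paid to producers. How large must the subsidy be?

At q = 684, invert demand for the buyer price: pb = (1114 − 684)/5 = 86; invert supply for the seller price: ps = (684 − (-323.5))/6.5 = 155.
The subsidy must fill the gap: s = ps − pb = 155 − 86 = 69.

Required subsidy s = 69 per unit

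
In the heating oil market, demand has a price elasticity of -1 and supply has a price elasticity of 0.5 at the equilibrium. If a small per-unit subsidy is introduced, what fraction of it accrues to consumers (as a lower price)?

Consumer share = 1/3

For a small subsidy around the equilibrium, the benefit split depends on the relative slopes, which at a point are proportional to the elasticities.
Buyer share = εs/(εs + |εd|) = 0.5/(0.5 + 1) = 1/3; seller share = |εd|/(εs + |εd|) = 2/3.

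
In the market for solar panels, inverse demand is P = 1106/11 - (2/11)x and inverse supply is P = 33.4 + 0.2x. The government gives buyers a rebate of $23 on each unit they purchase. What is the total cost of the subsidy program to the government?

Government cost = 114034/21

Pre-subsidy: 1106/11 - (2/11)x = 33.4 + 0.2x gives x* = 1231/7 and P* = 480/7.
With the rebate, buyers effectively pay Pb = Ps − 23, where Ps is the price sellers receive.
On the curves, Pb = 1106/11 - (2/11)x and Ps = 33.4 + 0.2x; the wedge Ps − Pb = 23 gives 33.4 + 0.2x − (1106/11 - (2/11)x) = 23, so x' = 4958/21.
Then Pb = 1106/11 − (2/11)·(4958/21) = 1210/21 and Ps = 33.4 + 0.2·(4958/21) = 1693/21.
Government outlay = subsidy × quantity = 23 × 4958/21 = 114034/21.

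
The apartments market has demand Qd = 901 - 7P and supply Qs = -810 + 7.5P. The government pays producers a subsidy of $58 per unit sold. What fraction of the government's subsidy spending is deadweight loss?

DWL / government spending = 7/19

Pre-subsidy: 901 - 7P = -810 + 7.5P gives P* = 118, Q* = 75.
With the subsidy, sellers receive Ps = Pb + 58 for each unit, where Pb is the price buyers pay.
Supply in terms of Pb becomes Qs = -810 + 7.5(Pb + 58) = -375 + 7.5Pb. Setting this equal to demand: 901 - 7Pb = -375 + 7.5Pb, so Pb = 88.
Sellers receive Ps = 88 + 58 = 146; Q' = 901 − 7·88 = 285.
ΔCS = ½(75 + 285)(118 − 88) = 5400; ΔPS = ½(75 + 285)(146 − 118) = 5040.
Government spending = 58 × 285 = 16530.
DWL = ½ × 58 × (285 − 75) = 6090; fraction = 6090 / 16530 = 7/19.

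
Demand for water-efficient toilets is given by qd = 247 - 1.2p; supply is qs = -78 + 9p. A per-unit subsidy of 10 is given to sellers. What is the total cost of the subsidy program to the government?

Government cost = 37290/17

Pre-subsidy: 247 - 1.2p = -78 + 9p gives p* = 1625/51, q* = 3549/17.
With the subsidy, sellers receive ps = pb + 10 for each unit, where pb is the price buyers pay.
Supply in terms of pb becomes qs = -78 + 9(pb + 10) = 12 + 9pb. Setting this equal to demand: 247 - 1.2pb = 12 + 9pb, so pb = 1175/51.
Sellers receive ps = 1175/51 + 10 = 1685/51; q' = 247 − 1.2·(1175/51) = 3729/17.
Government outlay = subsidy × quantity = 10 × 3729/17 = 37290/17.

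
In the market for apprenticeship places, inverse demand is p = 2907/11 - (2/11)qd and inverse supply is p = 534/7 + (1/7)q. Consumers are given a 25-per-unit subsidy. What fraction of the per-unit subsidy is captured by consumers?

Pre-subsidy: 2907/11 - (2/11)q = 534/7 + (1/7)q gives q* = 579 and p* = 159.
With the rebate, buyers effectively pay pb = ps − 25, where ps is the price sellers receive.
On the curves, pb = 2907/11 - (2/11)q and ps = 534/7 + (1/7)q; the wedge ps − pb = 25 gives 534/7 + (1/7)q − (2907/11 - (2/11)q) = 25, so q' = 656.
Then pb = 2907/11 − (2/11)·656 = 145 and ps = 534/7 + (1/7)·656 = 170.
Buyers' price falls by p* − pb = 159 − 145 = 14; sellers' price rises by ps − p* = 170 − 159 = 11.
So consumers capture 14/25 = 0.56 of each unit of subsidy.

Consumer share = 0.56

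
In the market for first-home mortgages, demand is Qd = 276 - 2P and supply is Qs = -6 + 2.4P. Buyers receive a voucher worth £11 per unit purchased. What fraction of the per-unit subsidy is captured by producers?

Producer share = 5/11

Pre-subsidy: 276 - 2P = -6 + 2.4P gives P* = 705/11, Q* = 1626/11.
With the rebate, buyers effectively pay Pb = Ps − 11, where Ps is the price sellers receive.
Demand in terms of Ps becomes Qd = 276 − 2(Ps − 11) = 298 - 2Ps. Setting this equal to supply: 298 - 2Ps = -6 + 2.4Ps, so Ps = 760/11.
Buyers pay Pb = 760/11 − 11 = 639/11; Q' = -6 + 2.4·(760/11) = 1758/11.
Buyers' price falls by P* − Pb = 705/11 − 639/11 = 6; sellers' price rises by Ps − P* = 760/11 − 705/11 = 5.
So producers capture 5/11 = 5/11 of each unit of subsidy.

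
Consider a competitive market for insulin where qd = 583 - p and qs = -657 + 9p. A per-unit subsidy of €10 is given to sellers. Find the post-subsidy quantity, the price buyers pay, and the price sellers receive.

q' = 468; buyers pay €115; sellers receive €125

Pre-subsidy: 583 - p = -657 + 9p gives p* = 124, q* = 459.
With the subsidy, sellers receive ps = pb + 10 for each unit, where pb is the price buyers pay.
Supply in terms of pb becomes qs = -657 + 9(pb + 10) = -567 + 9pb. Setting this equal to demand: 583 - pb = -567 + 9pb, so pb = 115.
Sellers receive ps = 115 + 10 = 125; q' = 583 − 1·115 = 468.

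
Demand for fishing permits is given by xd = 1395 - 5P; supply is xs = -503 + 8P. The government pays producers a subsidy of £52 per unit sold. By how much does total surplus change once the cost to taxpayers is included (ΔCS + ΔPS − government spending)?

Pre-subsidy: 1395 - 5P = -503 + 8P gives P* = 146, x* = 665.
With the subsidy, sellers receive Ps = Pb + 52 for each unit, where Pb is the price buyers pay.
Supply in terms of Pb becomes xs = -503 + 8(Pb + 52) = -87 + 8Pb. Setting this equal to demand: 1395 - 5Pb = -87 + 8Pb, so Pb = 114.
Sellers receive Ps = 114 + 52 = 166; x' = 1395 − 5·114 = 825.
ΔCS = ½(665 + 825)(146 − 114) = 23840; ΔPS = ½(665 + 825)(166 − 146) = 14900.
Government spending = 52 × 825 = 42900.
Net change = 23840 + 14900 − 42900 = -4160. The loss equals the DWL triangle ½·52·160.

Net change in total surplus = -£4160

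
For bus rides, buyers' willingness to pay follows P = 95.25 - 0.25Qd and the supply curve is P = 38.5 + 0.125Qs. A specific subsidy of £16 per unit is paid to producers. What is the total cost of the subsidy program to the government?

Government cost = £3104

Pre-subsidy: 95.25 - 0.25Q = 38.5 + 0.125Q gives Q* = 454/3 and P* = 689/12.
With the subsidy, sellers receive Ps = Pb + 16 for each unit, where Pb is the price buyers pay.
On the curves, Pb = 95.25 - 0.25Q and Ps = 38.5 + 0.125Q; the wedge Ps − Pb = 16 gives 38.5 + 0.125Q − (95.25 - 0.25Q) = 16, so Q' = 194.
Then Pb = 95.25 − 0.25·194 = 46.75 and Ps = 38.5 + 0.125·194 = 62.75.
Government outlay = subsidy × quantity = 16 × 194 = 3104.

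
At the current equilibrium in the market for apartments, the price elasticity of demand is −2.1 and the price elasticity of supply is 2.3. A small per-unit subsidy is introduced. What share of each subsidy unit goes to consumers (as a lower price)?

Consumer share = 23/44

For a small subsidy around the equilibrium, the benefit split depends on the relative slopes, which at a point are proportional to the elasticities.
Buyer share = εs/(εs + |εd|) = 2.3/(2.3 + 2.1) = 23/44; seller share = |εd|/(εs + |εd|) = 21/44.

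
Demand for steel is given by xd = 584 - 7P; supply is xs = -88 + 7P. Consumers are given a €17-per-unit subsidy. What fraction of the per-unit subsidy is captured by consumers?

Consumer share = 0.5

Pre-subsidy: 584 - 7P = -88 + 7P gives P* = 48, x* = 248.
With the rebate, buyers effectively pay Pb = Ps − 17, where Ps is the price sellers receive.
Demand in terms of Ps becomes xd = 584 − 7(Ps − 17) = 703 - 7Ps. Setting this equal to supply: 703 - 7Ps = -88 + 7Ps, so Ps = 56.5.
Buyers pay Pb = 56.5 − 17 = 39.5; x' = -88 + 7·56.5 = 307.5.
Buyers' price falls by P* − Pb = 48 − 39.5 = 8.5; sellers' price rises by Ps − P* = 56.5 − 48 = 8.5.
So consumers capture 8.5/17 = 0.5 of each unit of subsidy.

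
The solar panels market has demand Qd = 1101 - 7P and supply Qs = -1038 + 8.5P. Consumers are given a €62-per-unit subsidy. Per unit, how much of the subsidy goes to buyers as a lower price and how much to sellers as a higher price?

Buyers gain €34 per unit; sellers gain €28 per unit

Pre-subsidy: 1101 - 7P = -1038 + 8.5P gives P* = 138, Q* = 135.
With the rebate, buyers effectively pay Pb = Ps − 62, where Ps is the price sellers receive.
Demand in terms of Ps becomes Qd = 1101 − 7(Ps − 62) = 1535 - 7Ps. Setting this equal to supply: 1535 - 7Ps = -1038 + 8.5Ps, so Ps = 166.
Buyers pay Pb = 166 − 62 = 104; Q' = -1038 + 8.5·166 = 373.
Buyers' price falls by P* − Pb = 138 − 104 = 34; sellers' price rises by Ps − P* = 166 − 138 = 28.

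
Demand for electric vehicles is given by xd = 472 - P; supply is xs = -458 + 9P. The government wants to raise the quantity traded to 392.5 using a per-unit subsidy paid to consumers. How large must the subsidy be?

Required subsidy s = 15 per unit

At x = 392.5, invert demand for the buyer price: Pb = (472 − 392.5)/1 = 79.5; invert supply for the seller price: Ps = (392.5 − (-458))/9 = 94.5.
The subsidy must fill the gap: s = Ps − Pb = 94.5 − 79.5 = 15.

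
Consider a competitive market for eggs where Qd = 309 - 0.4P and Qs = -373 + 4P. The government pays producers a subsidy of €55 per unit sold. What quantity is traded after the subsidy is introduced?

Pre-subsidy: 309 - 0.4P = -373 + 4P gives P* = 155, Q* = 247.
With the subsidy, sellers receive Ps = Pb + 55 for each unit, where Pb is the price buyers pay.
Supply in terms of Pb becomes Qs = -373 + 4(Pb + 55) = -153 + 4Pb. Setting this equal to demand: 309 - 0.4Pb = -153 + 4Pb, so Pb = 105.
Sellers receive Ps = 105 + 55 = 160; Q' = 309 − 0.4·105 = 267.

Q' = 267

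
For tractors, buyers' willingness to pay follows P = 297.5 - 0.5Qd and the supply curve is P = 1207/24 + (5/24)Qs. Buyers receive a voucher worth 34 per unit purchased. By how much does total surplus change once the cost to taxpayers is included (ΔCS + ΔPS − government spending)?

Pre-subsidy: 297.5 - 0.5Q = 1207/24 + (5/24)Q gives Q* = 349 and P* = 123.
With the rebate, buyers effectively pay Pb = Ps − 34, where Ps is the price sellers receive.
On the curves, Pb = 297.5 - 0.5Q and Ps = 1207/24 + (5/24)Q; the wedge Ps − Pb = 34 gives 1207/24 + (5/24)Q − (297.5 - 0.5Q) = 34, so Q' = 397.
Then Pb = 297.5 − 0.5·397 = 99 and Ps = 1207/24 + (5/24)·397 = 133.
ΔCS = ½(349 + 397)(123 − 99) = 8952; ΔPS = ½(349 + 397)(133 − 123) = 3730.
Government spending = 34 × 397 = 13498.
Net change = 8952 + 3730 − 13498 = -816. The loss equals the DWL triangle ½·34·48.

Net change in total surplus = -816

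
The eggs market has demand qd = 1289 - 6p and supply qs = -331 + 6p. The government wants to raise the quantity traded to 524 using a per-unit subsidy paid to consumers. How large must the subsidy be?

Required subsidy s = 15 per unit

At q = 524, invert demand for the buyer price: pb = (1289 − 524)/6 = 127.5; invert supply for the seller price: ps = (524 − (-331))/6 = 142.5.
The subsidy must fill the gap: s = ps − pb = 142.5 − 127.5 = 15.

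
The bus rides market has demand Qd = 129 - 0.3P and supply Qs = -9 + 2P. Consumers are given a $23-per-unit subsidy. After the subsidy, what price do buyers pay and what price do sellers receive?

Pre-subsidy: 129 - 0.3P = -9 + 2P gives P* = 60, Q* = 111.
With the rebate, buyers effectively pay Pb = Ps − 23, where Ps is the price sellers receive.
Demand in terms of Ps becomes Qd = 129 − 0.3(Ps − 23) = 135.9 - 0.3Ps. Setting this equal to supply: 135.9 - 0.3Ps = -9 + 2Ps, so Ps = 63.
Buyers pay Pb = 63 − 23 = 40; Q' = -9 + 2·63 = 117.

Buyers pay $40; sellers receive $63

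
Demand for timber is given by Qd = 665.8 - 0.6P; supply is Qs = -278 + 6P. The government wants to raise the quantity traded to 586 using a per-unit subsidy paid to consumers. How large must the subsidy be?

At Q = 586, invert demand for the buyer price: Pb = (665.8 − 586)/0.6 = 133; invert supply for the seller price: Ps = (586 − (-278))/6 = 144.
The subsidy must fill the gap: s = Ps − Pb = 144 − 133 = 11.

Required subsidy s = 11 per unit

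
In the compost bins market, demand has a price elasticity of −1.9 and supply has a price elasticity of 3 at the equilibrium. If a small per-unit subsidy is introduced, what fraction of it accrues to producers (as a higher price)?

For a small subsidy around the equilibrium, the benefit split depends on the relative slopes, which at a point are proportional to the elasticities.
Buyer share = εs/(εs + |εd|) = 3/(3 + 1.9) = 30/49; seller share = |εd|/(εs + |εd|) = 19/49.
So producers capture 19/49 of the subsidy.

Producer share = 19/49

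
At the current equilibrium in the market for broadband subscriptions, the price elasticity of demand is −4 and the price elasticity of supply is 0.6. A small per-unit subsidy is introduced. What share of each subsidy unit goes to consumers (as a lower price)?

Consumer share = 3/23

For a small subsidy around the equilibrium, the benefit split depends on the relative slopes, which at a point are proportional to the elasticities.
Buyer share = εs/(εs + |εd|) = 0.6/(0.6 + 4) = 3/23; seller share = |εd|/(εs + |εd|) = 20/23.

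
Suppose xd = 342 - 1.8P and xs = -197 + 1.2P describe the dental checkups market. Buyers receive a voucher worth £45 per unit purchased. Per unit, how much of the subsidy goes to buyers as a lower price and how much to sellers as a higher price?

Pre-subsidy: 342 - 1.8P = -197 + 1.2P gives P* = 539/3, x* = 18.6.
With the rebate, buyers effectively pay Pb = Ps − 45, where Ps is the price sellers receive.
Demand in terms of Ps becomes xd = 342 − 1.8(Ps − 45) = 423 - 1.8Ps. Setting this equal to supply: 423 - 1.8Ps = -197 + 1.2Ps, so Ps = 620/3.
Buyers pay Pb = 620/3 − 45 = 485/3; x' = -197 + 1.2·(620/3) = 51.
Buyers' price falls by P* − Pb = 539/3 − 485/3 = 18; sellers' price rises by Ps − P* = 620/3 − 539/3 = 27.

Buyers gain £18 per unit; sellers gain £27 per unit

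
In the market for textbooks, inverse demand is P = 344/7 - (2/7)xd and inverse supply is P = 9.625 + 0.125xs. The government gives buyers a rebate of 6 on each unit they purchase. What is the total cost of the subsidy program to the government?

Government cost = 15294/23

Pre-subsidy: 344/7 - (2/7)x = 9.625 + 0.125x gives x* = 2213/23 and P* = 498/23.
With the rebate, buyers effectively pay Pb = Ps − 6, where Ps is the price sellers receive.
On the curves, Pb = 344/7 - (2/7)x and Ps = 9.625 + 0.125x; the wedge Ps − Pb = 6 gives 9.625 + 0.125x − (344/7 - (2/7)x) = 6, so x' = 2549/23.
Then Pb = 344/7 − (2/7)·(2549/23) = 402/23 and Ps = 9.625 + 0.125·(2549/23) = 540/23.
Government outlay = subsidy × quantity = 6 × 2549/23 = 15294/23.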